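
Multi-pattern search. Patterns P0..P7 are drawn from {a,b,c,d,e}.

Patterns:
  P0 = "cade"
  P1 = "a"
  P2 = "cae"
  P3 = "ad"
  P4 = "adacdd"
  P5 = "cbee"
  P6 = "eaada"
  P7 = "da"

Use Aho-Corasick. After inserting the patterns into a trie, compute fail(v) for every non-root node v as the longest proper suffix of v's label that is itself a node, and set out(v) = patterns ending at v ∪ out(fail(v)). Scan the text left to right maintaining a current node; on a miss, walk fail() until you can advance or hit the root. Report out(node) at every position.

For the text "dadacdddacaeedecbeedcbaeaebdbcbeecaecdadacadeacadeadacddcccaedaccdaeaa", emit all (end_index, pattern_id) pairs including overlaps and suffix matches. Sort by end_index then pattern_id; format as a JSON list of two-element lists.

Build automaton:
Trie (insert patterns):
  0='ε' goto a→5 c→1 d→20 e→15
  1='c' goto a→2 b→12
  2='ca' goto d→3 e→6
  3='cad' goto e→4
  4='cade' goto ·  ←P0
  5='a' goto d→7  ←P1
  6='cae' goto ·  ←P2
  7='ad' goto a→8  ←P3
  8='ada' goto c→9
  9='adac' goto d→10
  10='adacd' goto d→11
  11='adacdd' goto ·  ←P4
  12='cb' goto e→13
  13='cbe' goto e→14
  14='cbee' goto ·  ←P5
  15='e' goto a→16
  16='ea' goto a→17
  17='eaa' goto d→18
  18='eaad' goto a→19
  19='eaada' goto ·  ←P6
  20='d' goto a→21
  21='da' goto ·  ←P7

BFS fail/out derivation:
  n1('c'): parent n0 fail=0; on 'c' 0 → fail=0;  out ∅∪∅=∅
  n5('a'): parent n0 fail=0; on 'a' 0 → fail=0;  out {1}∪∅={1}
  n15('e'): parent n0 fail=0; on 'e' 0 → fail=0;  out ∅∪∅=∅
  n20('d'): parent n0 fail=0; on 'd' 0 → fail=0;  out ∅∪∅=∅
  n2('ca'): parent n1 fail=0; on 'a' 0 → fail=5;  out ∅∪{1}={1}
  n7('ad'): parent n5 fail=0; on 'd' 0 → fail=20;  out {3}∪∅={3}
  n12('cb'): parent n1 fail=0; on 'b' 0 → fail=0;  out ∅∪∅=∅
  n16('ea'): parent n15 fail=0; on 'a' 0 → fail=5;  out ∅∪{1}={1}
  n21('da'): parent n20 fail=0; on 'a' 0 → fail=5;  out {7}∪{1}={1,7}
  n3('cad'): parent n2 fail=5; on 'd' 5 → fail=7;  out ∅∪{3}={3}
  n6('cae'): parent n2 fail=5; on 'e' 5→0 → fail=15;  out {2}∪∅={2}
  n8('ada'): parent n7 fail=20; on 'a' 20 → fail=21;  out ∅∪{1,7}={1,7}
  n13('cbe'): parent n12 fail=0; on 'e' 0 → fail=15;  out ∅∪∅=∅
  n17('eaa'): parent n16 fail=5; on 'a' 5→0 → fail=5;  out ∅∪{1}={1}
  n4('cade'): parent n3 fail=7; on 'e' 7→20→0 → fail=15;  out {0}∪∅={0}
  n9('adac'): parent n8 fail=21; on 'c' 21→5→0 → fail=1;  out ∅∪∅=∅
  n14('cbee'): parent n13 fail=15; on 'e' 15→0 → fail=15;  out {5}∪∅={5}
  n18('eaad'): parent n17 fail=5; on 'd' 5 → fail=7;  out ∅∪{3}={3}
  n10('adacd'): parent n9 fail=1; on 'd' 1→0 → fail=20;  out ∅∪∅=∅
  n19('eaada'): parent n18 fail=7; on 'a' 7 → fail=8;  out {6}∪{1,7}={1,6,7}
  n11('adacdd'): parent n10 fail=20; on 'd' 20→0 → fail=20;  out {4}∪∅={4}

Run:
[0] read 'd'  n0⇒n20
[1] read 'a'  n20⇒n21  ** P1@[1:1],P7@[0:1]
[2] read 'd'  n21⇒n7 ·f  ** P3@[1:2]
[3] read 'a'  n7⇒n8  ** P1@[3:3],P7@[2:3]
[4] read 'c'  n8⇒n9
[5] read 'd'  n9⇒n10
[6] read 'd'  n10⇒n11  ** P4@[1:6]
[7] read 'd'  n11⇒n20 ·f
[8] read 'a'  n20⇒n21  ** P1@[8:8],P7@[7:8]
[9] read 'c'  n21⇒n1 ·f
[10] read 'a'  n1⇒n2  ** P1@[10:10]
[11] read 'e'  n2⇒n6  ** P2@[9:11]
[12] read 'e'  n6⇒n15 ·f
[13] read 'd'  n15⇒n20 ·f
[14] read 'e'  n20⇒n15 ·f
[15] read 'c'  n15⇒n1 ·f
[16] read 'b'  n1⇒n12
[17] read 'e'  n12⇒n13
[18] read 'e'  n13⇒n14  ** P5@[15:18]
[19] read 'd'  n14⇒n20 ·f
[20] read 'c'  n20⇒n1 ·f
[21] read 'b'  n1⇒n12
[22] read 'a'  n12⇒n5 ·f  ** P1@[22:22]
[23] read 'e'  n5⇒n15 ·f
[24] read 'a'  n15⇒n16  ** P1@[24:24]
[25] read 'e'  n16⇒n15 ·f
[26] read 'b'  n15⇒n0 ·f
[27] read 'd'  n0⇒n20
[28] read 'b'  n20⇒n0 ·f
[29] read 'c'  n0⇒n1
[30] read 'b'  n1⇒n12
[31] read 'e'  n12⇒n13
[32] read 'e'  n13⇒n14  ** P5@[29:32]
[33] read 'c'  n14⇒n1 ·f
[34] read 'a'  n1⇒n2  ** P1@[34:34]
[35] read 'e'  n2⇒n6  ** P2@[33:35]
[36] read 'c'  n6⇒n1 ·f
[37] read 'd'  n1⇒n20 ·f
[38] read 'a'  n20⇒n21  ** P1@[38:38],P7@[37:38]
[39] read 'd'  n21⇒n7 ·f  ** P3@[38:39]
[40] read 'a'  n7⇒n8  ** P1@[40:40],P7@[39:40]
[41] read 'c'  n8⇒n9
[42] read 'a'  n9⇒n2 ·f  ** P1@[42:42]
[43] read 'd'  n2⇒n3  ** P3@[42:43]
[44] read 'e'  n3⇒n4  ** P0@[41:44]
[45] read 'a'  n4⇒n16 ·f  ** P1@[45:45]
[46] read 'c'  n16⇒n1 ·f
[47] read 'a'  n1⇒n2  ** P1@[47:47]
[48] read 'd'  n2⇒n3  ** P3@[47:48]
[49] read 'e'  n3⇒n4  ** P0@[46:49]
[50] read 'a'  n4⇒n16 ·f  ** P1@[50:50]
[51] read 'd'  n16⇒n7 ·f  ** P3@[50:51]
[52] read 'a'  n7⇒n8  ** P1@[52:52],P7@[51:52]
[53] read 'c'  n8⇒n9
[54] read 'd'  n9⇒n10
[55] read 'd'  n10⇒n11  ** P4@[50:55]
[56] read 'c'  n11⇒n1 ·f
[57] read 'c'  n1⇒n1 ·f
[58] read 'c'  n1⇒n1 ·f
[59] read 'a'  n1⇒n2  ** P1@[59:59]
[60] read 'e'  n2⇒n6  ** P2@[58:60]
[61] read 'd'  n6⇒n20 ·f
[62] read 'a'  n20⇒n21  ** P1@[62:62],P7@[61:62]
[63] read 'c'  n21⇒n1 ·f
[64] read 'c'  n1⇒n1 ·f
[65] read 'd'  n1⇒n20 ·f
[66] read 'a'  n20⇒n21  ** P1@[66:66],P7@[65:66]
[67] read 'e'  n21⇒n15 ·f
[68] read 'a'  n15⇒n16  ** P1@[68:68]
[69] read 'a'  n16⇒n17  ** P1@[69:69]

Result: [[1,1],[1,7],[2,3],[3,1],[3,7],[6,4],[8,1],[8,7],[10,1],[11,2],[18,5],[22,1],[24,1],[32,5],[34,1],[35,2],[38,1],[38,7],[39,3],[40,1],[40,7],[42,1],[43,3],[44,0],[45,1],[47,1],[48,3],[49,0],[50,1],[51,3],[52,1],[52,7],[55,4],[59,1],[60,2],[62,1],[62,7],[66,1],[66,7],[68,1],[69,1]]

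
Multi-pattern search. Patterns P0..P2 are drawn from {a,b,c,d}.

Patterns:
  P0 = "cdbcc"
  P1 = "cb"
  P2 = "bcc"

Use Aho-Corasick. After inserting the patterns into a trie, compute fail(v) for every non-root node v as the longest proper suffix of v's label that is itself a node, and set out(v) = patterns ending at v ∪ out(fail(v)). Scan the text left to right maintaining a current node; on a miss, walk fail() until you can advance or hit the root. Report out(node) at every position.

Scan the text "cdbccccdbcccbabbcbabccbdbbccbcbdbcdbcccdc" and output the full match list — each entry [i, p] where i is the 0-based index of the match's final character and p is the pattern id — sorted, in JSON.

Build:
Trie nodes:
  n0 'ε': b→7 c→1
  n1 'c': b→6 d→2
  n2 'cd': b→3
  n3 'cdb': c→4
  n4 'cdbc': c→5
  n5 'cdbcc': ·  [P0 ends]
  n6 'cb': ·  [P1 ends]
  n7 'b': c→8
  n8 'bc': c→9
  n9 'bcc': ·  [P2 ends]

Failure links (BFS by depth):
  n1('c'): parent n0 fail=0; on 'c' 0 → fail=0;  out ∅∪∅=∅
  n7('b'): parent n0 fail=0; on 'b' 0 → fail=0;  out ∅∪∅=∅
  n2('cd'): parent n1 fail=0; on 'd' 0 → fail=0;  out ∅∪∅=∅
  n6('cb'): parent n1 fail=0; on 'b' 0 → fail=7;  out {1}∪∅={1}
  n8('bc'): parent n7 fail=0; on 'c' 0 → fail=1;  out ∅∪∅=∅
  n3('cdb'): parent n2 fail=0; on 'b' 0 → fail=7;  out ∅∪∅=∅
  n9('bcc'): parent n8 fail=1; on 'c' 1→0 → fail=1;  out {2}∪∅={2}
  n4('cdbc'): parent n3 fail=7; on 'c' 7 → fail=8;  out ∅∪∅=∅
  n5('cdbcc'): parent n4 fail=8; on 'c' 8 → fail=9;  out {0}∪{2}={0,2}

Run:
pos 0 'c': at 1
pos 1 'd': at 2
pos 2 'b': at 3
pos 3 'c': at 4
pos 4 'c': at 5  emit P0@[0:4],P2@[2:4]
pos 5 'c': at 1 ·f
pos 6 'c': at 1 ·f
pos 7 'd': at 2
pos 8 'b': at 3
pos 9 'c': at 4
pos 10 'c': at 5  emit P0@[6:10],P2@[8:10]
pos 11 'c': at 1 ·f
pos 12 'b': at 6  emit P1@[11:12]
pos 13 'a': at 0 ·f
pos 14 'b': at 7
pos 15 'b': at 7 ·f
pos 16 'c': at 8
pos 17 'b': at 6 ·f  emit P1@[16:17]
pos 18 'a': at 0 ·f
pos 19 'b': at 7
pos 20 'c': at 8
pos 21 'c': at 9  emit P2@[19:21]
pos 22 'b': at 6 ·f  emit P1@[21:22]
pos 23 'd': at 0 ·f
pos 24 'b': at 7
pos 25 'b': at 7 ·f
pos 26 'c': at 8
pos 27 'c': at 9  emit P2@[25:27]
pos 28 'b': at 6 ·f  emit P1@[27:28]
pos 29 'c': at 8 ·f
pos 30 'b': at 6 ·f  emit P1@[29:30]
pos 31 'd': at 0 ·f
pos 32 'b': at 7
pos 33 'c': at 8
pos 34 'd': at 2 ·f
pos 35 'b': at 3
pos 36 'c': at 4
pos 37 'c': at 5  emit P0@[33:37],P2@[35:37]
pos 38 'c': at 1 ·f
pos 39 'd': at 2
pos 40 'c': at 1 ·f

All matches (sorted): [[4,0],[4,2],[10,0],[10,2],[12,1],[17,1],[21,2],[22,1],[27,2],[28,1],[30,1],[37,0],[37,2]]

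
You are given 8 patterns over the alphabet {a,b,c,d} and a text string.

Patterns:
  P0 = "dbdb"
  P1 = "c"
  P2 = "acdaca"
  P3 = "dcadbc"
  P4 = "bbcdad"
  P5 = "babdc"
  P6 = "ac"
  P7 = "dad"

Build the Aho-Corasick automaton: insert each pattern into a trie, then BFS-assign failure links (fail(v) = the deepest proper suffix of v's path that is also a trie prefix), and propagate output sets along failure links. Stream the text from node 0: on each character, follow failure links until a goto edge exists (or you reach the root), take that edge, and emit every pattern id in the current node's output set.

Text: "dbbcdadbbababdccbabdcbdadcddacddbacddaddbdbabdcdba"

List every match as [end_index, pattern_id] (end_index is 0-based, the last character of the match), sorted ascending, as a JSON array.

Construct AC machine:
Trie (insert patterns):
  0='ε' goto a→6 b→17 c→5 d→1
  1='d' goto a→27 b→2 c→12
  2='db' goto d→3
  3='dbd' goto b→4
  4='dbdb' goto ·  ←P0
  5='c' goto ·  ←P1
  6='a' goto c→7
  7='ac' goto d→8  ←P6
  8='acd' goto a→9
  9='acda' goto c→10
  10='acdac' goto a→11
  11='acdaca' goto ·  ←P2
  12='dc' goto a→13
  13='dca' goto d→14
  14='dcad' goto b→15
  15='dcadb' goto c→16
  16='dcadbc' goto ·  ←P3
  17='b' goto a→23 b→18
  18='bb' goto c→19
  19='bbc' goto d→20
  20='bbcd' goto a→21
  21='bbcda' goto d→22
  22='bbcdad' goto ·  ←P4
  23='ba' goto b→24
  24='bab' goto d→25
  25='babd' goto c→26
  26='babdc' goto ·  ←P5
  27='da' goto d→28
  28='dad' goto ·  ←P7

BFS fail/out derivation:
  n1('d'): parent n0 fail=0; on 'd' 0 → fail=0;  out ∅∪∅=∅
  n5('c'): parent n0 fail=0; on 'c' 0 → fail=0;  out {1}∪∅={1}
  n6('a'): parent n0 fail=0; on 'a' 0 → fail=0;  out ∅∪∅=∅
  n17('b'): parent n0 fail=0; on 'b' 0 → fail=0;  out ∅∪∅=∅
  n2('db'): parent n1 fail=0; on 'b' 0 → fail=17;  out ∅∪∅=∅
  n7('ac'): parent n6 fail=0; on 'c' 0 → fail=5;  out {6}∪{1}={1,6}
  n12('dc'): parent n1 fail=0; on 'c' 0 → fail=5;  out ∅∪{1}={1}
  n18('bb'): parent n17 fail=0; on 'b' 0 → fail=17;  out ∅∪∅=∅
  n23('ba'): parent n17 fail=0; on 'a' 0 → fail=6;  out ∅∪∅=∅
  n27('da'): parent n1 fail=0; on 'a' 0 → fail=6;  out ∅∪∅=∅
  n3('dbd'): parent n2 fail=17; on 'd' 17→0 → fail=1;  out ∅∪∅=∅
  n8('acd'): parent n7 fail=5; on 'd' 5→0 → fail=1;  out ∅∪∅=∅
  n13('dca'): parent n12 fail=5; on 'a' 5→0 → fail=6;  out ∅∪∅=∅
  n19('bbc'): parent n18 fail=17; on 'c' 17→0 → fail=5;  out ∅∪{1}={1}
  n24('bab'): parent n23 fail=6; on 'b' 6→0 → fail=17;  out ∅∪∅=∅
  n28('dad'): parent n27 fail=6; on 'd' 6→0 → fail=1;  out {7}∪∅={7}
  n4('dbdb'): parent n3 fail=1; on 'b' 1 → fail=2;  out {0}∪∅={0}
  n9('acda'): parent n8 fail=1; on 'a' 1 → fail=27;  out ∅∪∅=∅
  n14('dcad'): parent n13 fail=6; on 'd' 6→0 → fail=1;  out ∅∪∅=∅
  n20('bbcd'): parent n19 fail=5; on 'd' 5→0 → fail=1;  out ∅∪∅=∅
  n25('babd'): parent n24 fail=17; on 'd' 17→0 → fail=1;  out ∅∪∅=∅
  n10('acdac'): parent n9 fail=27; on 'c' 27→6 → fail=7;  out ∅∪{1,6}={1,6}
  n15('dcadb'): parent n14 fail=1; on 'b' 1 → fail=2;  out ∅∪∅=∅
  n21('bbcda'): parent n20 fail=1; on 'a' 1 → fail=27;  out ∅∪∅=∅
  n26('babdc'): parent n25 fail=1; on 'c' 1 → fail=12;  out {5}∪{1}={1,5}
  n11('acdaca'): parent n10 fail=7; on 'a' 7→5→0 → fail=6;  out {2}∪∅={2}
  n16('dcadbc'): parent n15 fail=2; on 'c' 2→17→0 → fail=5;  out {3}∪{1}={1,3}
  n22('bbcdad'): parent n21 fail=27; on 'd' 27 → fail=28;  out {4}∪{7}={4,7}

Text stream:
i=0 'd': node 0→1
i=1 'b': node 1→2
i=2 'b': node 2→18 (fail-walked)
i=3 'c': node 18→19  ** P1@[3:3]
i=4 'd': node 19→20
i=5 'a': node 20→21
i=6 'd': node 21→22  ** P4@[1:6],P7@[4:6]
i=7 'b': node 22→2 (fail-walked)
i=8 'b': node 2→18 (fail-walked)
i=9 'a': node 18→23 (fail-walked)
i=10 'b': node 23→24
i=11 'a': node 24→23 (fail-walked)
i=12 'b': node 23→24
i=13 'd': node 24→25
i=14 'c': node 25→26  ** P1@[14:14],P5@[10:14]
i=15 'c': node 26→5 (fail-walked)  ** P1@[15:15]
i=16 'b': node 5→17 (fail-walked)
i=17 'a': node 17→23
i=18 'b': node 23→24
i=19 'd': node 24→25
i=20 'c': node 25→26  ** P1@[20:20],P5@[16:20]
i=21 'b': node 26→17 (fail-walked)
i=22 'd': node 17→1 (fail-walked)
i=23 'a': node 1→27
i=24 'd': node 27→28  ** P7@[22:24]
i=25 'c': node 28→12 (fail-walked)  ** P1@[25:25]
i=26 'd': node 12→1 (fail-walked)
i=27 'd': node 1→1 (fail-walked)
i=28 'a': node 1→27
i=29 'c': node 27→7 (fail-walked)  ** P1@[29:29],P6@[28:29]
i=30 'd': node 7→8
i=31 'd': node 8→1 (fail-walked)
i=32 'b': node 1→2
i=33 'a': node 2→23 (fail-walked)
i=34 'c': node 23→7 (fail-walked)  ** P1@[34:34],P6@[33:34]
i=35 'd': node 7→8
i=36 'd': node 8→1 (fail-walked)
i=37 'a': node 1→27
i=38 'd': node 27→28  ** P7@[36:38]
i=39 'd': node 28→1 (fail-walked)
i=40 'b': node 1→2
i=41 'd': node 2→3
i=42 'b': node 3→4  ** P0@[39:42]
i=43 'a': node 4→23 (fail-walked)
i=44 'b': node 23→24
i=45 'd': node 24→25
i=46 'c': node 25→26  ** P1@[46:46],P5@[42:46]
i=47 'd': node 26→1 (fail-walked)
i=48 'b': node 1→2
i=49 'a': node 2→23 (fail-walked)

Matches: [[3,1],[6,4],[6,7],[14,1],[14,5],[15,1],[20,1],[20,5],[24,7],[25,1],[29,1],[29,6],[34,1],[34,6],[38,7],[42,0],[46,1],[46,5]]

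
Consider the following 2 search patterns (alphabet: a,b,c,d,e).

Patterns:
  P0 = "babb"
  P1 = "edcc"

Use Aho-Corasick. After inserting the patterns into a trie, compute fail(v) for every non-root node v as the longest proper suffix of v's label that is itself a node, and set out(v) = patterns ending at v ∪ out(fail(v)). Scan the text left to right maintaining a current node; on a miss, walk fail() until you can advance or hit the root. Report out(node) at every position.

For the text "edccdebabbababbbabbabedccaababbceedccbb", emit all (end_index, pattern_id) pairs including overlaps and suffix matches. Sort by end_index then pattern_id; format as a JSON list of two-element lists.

Build:
Trie (insert patterns):
  0='ε' goto b→1 e→5
  1='b' goto a→2
  2='ba' goto b→3
  3='bab' goto b→4
  4='babb' goto ·  [P0 ends]
  5='e' goto d→6
  6='ed' goto c→7
  7='edc' goto c→8
  8='edcc' goto ·  [P1 ends]

BFS fail/out derivation:
  n1('b'): parent n0 fail=0; on 'b' 0 → fail=0;  out ∅∪∅=∅
  n5('e'): parent n0 fail=0; on 'e' 0 → fail=0;  out ∅∪∅=∅
  n2('ba'): parent n1 fail=0; on 'a' 0 → fail=0;  out ∅∪∅=∅
  n6('ed'): parent n5 fail=0; on 'd' 0 → fail=0;  out ∅∪∅=∅
  n3('bab'): parent n2 fail=0; on 'b' 0 → fail=1;  out ∅∪∅=∅
  n7('edc'): parent n6 fail=0; on 'c' 0 → fail=0;  out ∅∪∅=∅
  n4('babb'): parent n3 fail=1; on 'b' 1→0 → fail=1;  out {0}∪∅={0}
  n8('edcc'): parent n7 fail=0; on 'c' 0 → fail=0;  out {1}∪∅={1}

Run:
pos 0 'e': at 5
pos 1 'd': at 6
pos 2 'c': at 7
pos 3 'c': at 8  → match P1@[0:3]
pos 4 'd': at 0 (fail-walked)
pos 5 'e': at 5
pos 6 'b': at 1 (fail-walked)
pos 7 'a': at 2
pos 8 'b': at 3
pos 9 'b': at 4  → match P0@[6:9]
pos 10 'a': at 2 (fail-walked)
pos 11 'b': at 3
pos 12 'a': at 2 (fail-walked)
pos 13 'b': at 3
pos 14 'b': at 4  → match P0@[11:14]
pos 15 'b': at 1 (fail-walked)
pos 16 'a': at 2
pos 17 'b': at 3
pos 18 'b': at 4  → match P0@[15:18]
pos 19 'a': at 2 (fail-walked)
pos 20 'b': at 3
pos 21 'e': at 5 (fail-walked)
pos 22 'd': at 6
pos 23 'c': at 7
pos 24 'c': at 8  → match P1@[21:24]
pos 25 'a': at 0 (fail-walked)
pos 26 'a': at 0
pos 27 'b': at 1
pos 28 'a': at 2
pos 29 'b': at 3
pos 30 'b': at 4  → match P0@[27:30]
pos 31 'c': at 0 (fail-walked)
pos 32 'e': at 5
pos 33 'e': at 5 (fail-walked)
pos 34 'd': at 6
pos 35 'c': at 7
pos 36 'c': at 8  → match P1@[33:36]
pos 37 'b': at 1 (fail-walked)
pos 38 'b': at 1 (fail-walked)

All matches (sorted): [[3,1],[9,0],[14,0],[18,0],[24,1],[30,0],[36,1]]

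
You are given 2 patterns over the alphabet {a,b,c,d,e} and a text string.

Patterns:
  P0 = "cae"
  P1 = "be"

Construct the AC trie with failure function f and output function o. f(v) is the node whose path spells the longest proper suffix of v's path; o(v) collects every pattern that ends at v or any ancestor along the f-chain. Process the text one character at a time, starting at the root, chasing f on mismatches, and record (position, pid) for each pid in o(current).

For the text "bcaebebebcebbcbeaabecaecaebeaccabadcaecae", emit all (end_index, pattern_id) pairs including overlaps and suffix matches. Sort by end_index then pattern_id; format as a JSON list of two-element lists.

Build:
Trie nodes:
  0='ε' goto b→4 c→1
  1='c' goto a→2
  2='ca' goto e→3
  3='cae' goto ·  ←P0
  4='b' goto e→5
  5='be' goto ·  ←P1

Failure links (BFS by depth):
  n1('c'): parent n0 fail=0; on 'c' 0 → fail=0;  out ∅∪∅=∅
  n4('b'): parent n0 fail=0; on 'b' 0 → fail=0;  out ∅∪∅=∅
  n2('ca'): parent n1 fail=0; on 'a' 0 → fail=0;  out ∅∪∅=∅
  n5('be'): parent n4 fail=0; on 'e' 0 → fail=0;  out {1}∪∅={1}
  n3('cae'): parent n2 fail=0; on 'e' 0 → fail=0;  out {0}∪∅={0}

Scan:
[0] read 'b'  n0⇒n4
[1] read 'c'  n4⇒n1 (fail-walked)
[2] read 'a'  n1⇒n2
[3] read 'e'  n2⇒n3  → match P0@[1:3]
[4] read 'b'  n3⇒n4 (fail-walked)
[5] read 'e'  n4⇒n5  → match P1@[4:5]
[6] read 'b'  n5⇒n4 (fail-walked)
[7] read 'e'  n4⇒n5  → match P1@[6:7]
[8] read 'b'  n5⇒n4 (fail-walked)
[9] read 'c'  n4⇒n1 (fail-walked)
[10] read 'e'  n1⇒n0 (fail-walked)
[11] read 'b'  n0⇒n4
[12] read 'b'  n4⇒n4 (fail-walked)
[13] read 'c'  n4⇒n1 (fail-walked)
[14] read 'b'  n1⇒n4 (fail-walked)
[15] read 'e'  n4⇒n5  → match P1@[14:15]
[16] read 'a'  n5⇒n0 (fail-walked)
[17] read 'a'  n0⇒n0
[18] read 'b'  n0⇒n4
[19] read 'e'  n4⇒n5  → match P1@[18:19]
[20] read 'c'  n5⇒n1 (fail-walked)
[21] read 'a'  n1⇒n2
[22] read 'e'  n2⇒n3  → match P0@[20:22]
[23] read 'c'  n3⇒n1 (fail-walked)
[24] read 'a'  n1⇒n2
[25] read 'e'  n2⇒n3  → match P0@[23:25]
[26] read 'b'  n3⇒n4 (fail-walked)
[27] read 'e'  n4⇒n5  → match P1@[26:27]
[28] read 'a'  n5⇒n0 (fail-walked)
[29] read 'c'  n0⇒n1
[30] read 'c'  n1⇒n1 (fail-walked)
[31] read 'a'  n1⇒n2
[32] read 'b'  n2⇒n4 (fail-walked)
[33] read 'a'  n4⇒n0 (fail-walked)
[34] read 'd'  n0⇒n0
[35] read 'c'  n0⇒n1
[36] read 'a'  n1⇒n2
[37] read 'e'  n2⇒n3  → match P0@[35:37]
[38] read 'c'  n3⇒n1 (fail-walked)
[39] read 'a'  n1⇒n2
[40] read 'e'  n2⇒n3  → match P0@[38:40]

Matches: [[3,0],[5,1],[7,1],[15,1],[19,1],[22,0],[25,0],[27,1],[37,0],[40,0]]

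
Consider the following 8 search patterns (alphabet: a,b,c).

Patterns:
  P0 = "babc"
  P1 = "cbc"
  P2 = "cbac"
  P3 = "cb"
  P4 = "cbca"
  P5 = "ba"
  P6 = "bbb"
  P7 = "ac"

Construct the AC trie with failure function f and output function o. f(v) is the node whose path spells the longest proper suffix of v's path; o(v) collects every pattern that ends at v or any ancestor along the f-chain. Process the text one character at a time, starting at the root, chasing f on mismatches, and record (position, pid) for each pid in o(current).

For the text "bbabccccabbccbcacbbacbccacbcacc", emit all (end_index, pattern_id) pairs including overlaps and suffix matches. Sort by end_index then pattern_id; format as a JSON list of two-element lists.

Build automaton:
Trie nodes:
  0='ε' goto a→13 b→1 c→5
  1='b' goto a→2 b→11
  2='ba' goto b→3  [P5 ends]
  3='bab' goto c→4
  4='babc' goto ·  [P0 ends]
  5='c' goto b→6
  6='cb' goto a→8 c→7  [P3 ends]
  7='cbc' goto a→10  [P1 ends]
  8='cba' goto c→9
  9='cbac' goto ·  [P2 ends]
  10='cbca' goto ·  [P4 ends]
  11='bb' goto b→12
  12='bbb' goto ·  [P6 ends]
  13='a' goto c→14
  14='ac' goto ·  [P7 ends]

BFS fail/out derivation:
  fail(1) 'b': from fail(0)=0 chase 'b': 0 ⇒ 0;  out=∅∪out(0)=∅
  fail(5) 'c': from fail(0)=0 chase 'c': 0 ⇒ 0;  out=∅∪out(0)=∅
  fail(13) 'a': from fail(0)=0 chase 'a': 0 ⇒ 0;  out=∅∪out(0)=∅
  fail(2) 'ba': from fail(1)=0 chase 'a': 0 ⇒ 13;  out={5}∪out(13)={5}
  fail(6) 'cb': from fail(5)=0 chase 'b': 0 ⇒ 1;  out={3}∪out(1)={3}
  fail(11) 'bb': from fail(1)=0 chase 'b': 0 ⇒ 1;  out=∅∪out(1)=∅
  fail(14) 'ac': from fail(13)=0 chase 'c': 0 ⇒ 5;  out={7}∪out(5)={7}
  fail(3) 'bab': from fail(2)=13 chase 'b': 13→0 ⇒ 1;  out=∅∪out(1)=∅
  fail(7) 'cbc': from fail(6)=1 chase 'c': 1→0 ⇒ 5;  out={1}∪out(5)={1}
  fail(8) 'cba': from fail(6)=1 chase 'a': 1 ⇒ 2;  out=∅∪out(2)={5}
  fail(12) 'bbb': from fail(11)=1 chase 'b': 1 ⇒ 11;  out={6}∪out(11)={6}
  fail(4) 'babc': from fail(3)=1 chase 'c': 1→0 ⇒ 5;  out={0}∪out(5)={0}
  fail(9) 'cbac': from fail(8)=2 chase 'c': 2→13 ⇒ 14;  out={2}∪out(14)={2,7}
  fail(10) 'cbca': from fail(7)=5 chase 'a': 5→0 ⇒ 13;  out={4}∪out(13)={4}

Text stream:
pos 0 'b': at 1
pos 1 'b': at 11
pos 2 'a': at 2 ·f  → match P5@[1:2]
pos 3 'b': at 3
pos 4 'c': at 4  → match P0@[1:4]
pos 5 'c': at 5 ·f
pos 6 'c': at 5 ·f
pos 7 'c': at 5 ·f
pos 8 'a': at 13 ·f
pos 9 'b': at 1 ·f
pos 10 'b': at 11
pos 11 'c': at 5 ·f
pos 12 'c': at 5 ·f
pos 13 'b': at 6  → match P3@[12:13]
pos 14 'c': at 7  → match P1@[12:14]
pos 15 'a': at 10  → match P4@[12:15]
pos 16 'c': at 14 ·f  → match P7@[15:16]
pos 17 'b': at 6 ·f  → match P3@[16:17]
pos 18 'b': at 11 ·f
pos 19 'a': at 2 ·f  → match P5@[18:19]
pos 20 'c': at 14 ·f  → match P7@[19:20]
pos 21 'b': at 6 ·f  → match P3@[20:21]
pos 22 'c': at 7  → match P1@[20:22]
pos 23 'c': at 5 ·f
pos 24 'a': at 13 ·f
pos 25 'c': at 14  → match P7@[24:25]
pos 26 'b': at 6 ·f  → match P3@[25:26]
pos 27 'c': at 7  → match P1@[25:27]
pos 28 'a': at 10  → match P4@[25:28]
pos 29 'c': at 14 ·f  → match P7@[28:29]
pos 30 'c': at 5 ·f

Matches: [[2,5],[4,0],[13,3],[14,1],[15,4],[16,7],[17,3],[19,5],[20,7],[21,3],[22,1],[25,7],[26,3],[27,1],[28,4],[29,7]]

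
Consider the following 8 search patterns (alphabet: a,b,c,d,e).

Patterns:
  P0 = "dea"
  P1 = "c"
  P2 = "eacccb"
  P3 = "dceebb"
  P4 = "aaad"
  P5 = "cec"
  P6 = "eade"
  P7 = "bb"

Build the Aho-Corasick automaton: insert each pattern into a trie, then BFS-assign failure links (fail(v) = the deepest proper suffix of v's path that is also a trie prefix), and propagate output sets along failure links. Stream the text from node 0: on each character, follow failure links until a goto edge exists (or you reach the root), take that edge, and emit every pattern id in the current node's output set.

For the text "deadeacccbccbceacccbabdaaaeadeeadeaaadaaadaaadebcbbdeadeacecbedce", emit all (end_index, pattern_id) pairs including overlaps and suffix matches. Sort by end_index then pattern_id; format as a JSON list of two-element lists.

Build:
Trie (insert patterns):
  n0 'ε': a→16 b→24 c→4 d→1 e→5
  n1 'd': c→11 e→2
  n2 'de': a→3
  n3 'dea': ·  ←P0
  n4 'c': e→20  ←P1
  n5 'e': a→6
  n6 'ea': c→7 d→22
  n7 'eac': c→8
  n8 'eacc': c→9
  n9 'eaccc': b→10
  n10 'eacccb': ·  ←P2
  n11 'dc': e→12
  n12 'dce': e→13
  n13 'dcee': b→14
  n14 'dceeb': b→15
  n15 'dceebb': ·  ←P3
  n16 'a': a→17
  n17 'aa': a→18
  n18 'aaa': d→19
  n19 'aaad': ·  ←P4
  n20 'ce': c→21
  n21 'cec': ·  ←P5
  n22 'ead': e→23
  n23 'eade': ·  ←P6
  n24 'b': b→25
  n25 'bb': ·  ←P7

BFS fail/out derivation:
  n1('d'): parent n0 fail=0; on 'd' 0 → fail=0;  out ∅∪∅=∅
  n4('c'): parent n0 fail=0; on 'c' 0 → fail=0;  out {1}∪∅={1}
  n5('e'): parent n0 fail=0; on 'e' 0 → fail=0;  out ∅∪∅=∅
  n16('a'): parent n0 fail=0; on 'a' 0 → fail=0;  out ∅∪∅=∅
  n24('b'): parent n0 fail=0; on 'b' 0 → fail=0;  out ∅∪∅=∅
  n2('de'): parent n1 fail=0; on 'e' 0 → fail=5;  out ∅∪∅=∅
  n6('ea'): parent n5 fail=0; on 'a' 0 → fail=16;  out ∅∪∅=∅
  n11('dc'): parent n1 fail=0; on 'c' 0 → fail=4;  out ∅∪{1}={1}
  n17('aa'): parent n16 fail=0; on 'a' 0 → fail=16;  out ∅∪∅=∅
  n20('ce'): parent n4 fail=0; on 'e' 0 → fail=5;  out ∅∪∅=∅
  n25('bb'): parent n24 fail=0; on 'b' 0 → fail=24;  out {7}∪∅={7}
  n3('dea'): parent n2 fail=5; on 'a' 5 → fail=6;  out {0}∪∅={0}
  n7('eac'): parent n6 fail=16; on 'c' 16→0 → fail=4;  out ∅∪{1}={1}
  n12('dce'): parent n11 fail=4; on 'e' 4 → fail=20;  out ∅∪∅=∅
  n18('aaa'): parent n17 fail=16; on 'a' 16 → fail=17;  out ∅∪∅=∅
  n21('cec'): parent n20 fail=5; on 'c' 5→0 → fail=4;  out {5}∪{1}={1,5}
  n22('ead'): parent n6 fail=16; on 'd' 16→0 → fail=1;  out ∅∪∅=∅
  n8('eacc'): parent n7 fail=4; on 'c' 4→0 → fail=4;  out ∅∪{1}={1}
  n13('dcee'): parent n12 fail=20; on 'e' 20→5→0 → fail=5;  out ∅∪∅=∅
  n19('aaad'): parent n18 fail=17; on 'd' 17→16→0 → fail=1;  out {4}∪∅={4}
  n23('eade'): parent n22 fail=1; on 'e' 1 → fail=2;  out {6}∪∅={6}
  n9('eaccc'): parent n8 fail=4; on 'c' 4→0 → fail=4;  out ∅∪{1}={1}
  n14('dceeb'): parent n13 fail=5; on 'b' 5→0 → fail=24;  out ∅∪∅=∅
  n10('eacccb'): parent n9 fail=4; on 'b' 4→0 → fail=24;  out {2}∪∅={2}
  n15('dceebb'): parent n14 fail=24; on 'b' 24 → fail=25;  out {3}∪{7}={3,7}

Text stream:
[0] read 'd'  n0⇒n1
[1] read 'e'  n1⇒n2
[2] read 'a'  n2⇒n3  ** P0@[0:2]
[3] read 'd'  n3⇒n22 (via fail)
[4] read 'e'  n22⇒n23  ** P6@[1:4]
[5] read 'a'  n23⇒n3 (via fail)  ** P0@[3:5]
[6] read 'c'  n3⇒n7 (via fail)  ** P1@[6:6]
[7] read 'c'  n7⇒n8  ** P1@[7:7]
[8] read 'c'  n8⇒n9  ** P1@[8:8]
[9] read 'b'  n9⇒n10  ** P2@[4:9]
[10] read 'c'  n10⇒n4 (via fail)  ** P1@[10:10]
[11] read 'c'  n4⇒n4 (via fail)  ** P1@[11:11]
[12] read 'b'  n4⇒n24 (via fail)
[13] read 'c'  n24⇒n4 (via fail)  ** P1@[13:13]
[14] read 'e'  n4⇒n20
[15] read 'a'  n20⇒n6 (via fail)
[16] read 'c'  n6⇒n7  ** P1@[16:16]
[17] read 'c'  n7⇒n8  ** P1@[17:17]
[18] read 'c'  n8⇒n9  ** P1@[18:18]
[19] read 'b'  n9⇒n10  ** P2@[14:19]
[20] read 'a'  n10⇒n16 (via fail)
[21] read 'b'  n16⇒n24 (via fail)
[22] read 'd'  n24⇒n1 (via fail)
[23] read 'a'  n1⇒n16 (via fail)
[24] read 'a'  n16⇒n17
[25] read 'a'  n17⇒n18
[26] read 'e'  n18⇒n5 (via fail)
[27] read 'a'  n5⇒n6
[28] read 'd'  n6⇒n22
[29] read 'e'  n22⇒n23  ** P6@[26:29]
[30] read 'e'  n23⇒n5 (via fail)
[31] read 'a'  n5⇒n6
[32] read 'd'  n6⇒n22
[33] read 'e'  n22⇒n23  ** P6@[30:33]
[34] read 'a'  n23⇒n3 (via fail)  ** P0@[32:34]
[35] read 'a'  n3⇒n17 (via fail)
[36] read 'a'  n17⇒n18
[37] read 'd'  n18⇒n19  ** P4@[34:37]
[38] read 'a'  n19⇒n16 (via fail)
[39] read 'a'  n16⇒n17
[40] read 'a'  n17⇒n18
[41] read 'd'  n18⇒n19  ** P4@[38:41]
[42] read 'a'  n19⇒n16 (via fail)
[43] read 'a'  n16⇒n17
[44] read 'a'  n17⇒n18
[45] read 'd'  n18⇒n19  ** P4@[42:45]
[46] read 'e'  n19⇒n2 (via fail)
[47] read 'b'  n2⇒n24 (via fail)
[48] read 'c'  n24⇒n4 (via fail)  ** P1@[48:48]
[49] read 'b'  n4⇒n24 (via fail)
[50] read 'b'  n24⇒n25  ** P7@[49:50]
[51] read 'd'  n25⇒n1 (via fail)
[52] read 'e'  n1⇒n2
[53] read 'a'  n2⇒n3  ** P0@[51:53]
[54] read 'd'  n3⇒n22 (via fail)
[55] read 'e'  n22⇒n23  ** P6@[52:55]
[56] read 'a'  n23⇒n3 (via fail)  ** P0@[54:56]
[57] read 'c'  n3⇒n7 (via fail)  ** P1@[57:57]
[58] read 'e'  n7⇒n20 (via fail)
[59] read 'c'  n20⇒n21  ** P1@[59:59],P5@[57:59]
[60] read 'b'  n21⇒n24 (via fail)
[61] read 'e'  n24⇒n5 (via fail)
[62] read 'd'  n5⇒n1 (via fail)
[63] read 'c'  n1⇒n11  ** P1@[63:63]
[64] read 'e'  n11⇒n12

All matches (sorted): [[2,0],[4,6],[5,0],[6,1],[7,1],[8,1],[9,2],[10,1],[11,1],[13,1],[16,1],[17,1],[18,1],[19,2],[29,6],[33,6],[34,0],[37,4],[41,4],[45,4],[48,1],[50,7],[53,0],[55,6],[56,0],[57,1],[59,1],[59,5],[63,1]]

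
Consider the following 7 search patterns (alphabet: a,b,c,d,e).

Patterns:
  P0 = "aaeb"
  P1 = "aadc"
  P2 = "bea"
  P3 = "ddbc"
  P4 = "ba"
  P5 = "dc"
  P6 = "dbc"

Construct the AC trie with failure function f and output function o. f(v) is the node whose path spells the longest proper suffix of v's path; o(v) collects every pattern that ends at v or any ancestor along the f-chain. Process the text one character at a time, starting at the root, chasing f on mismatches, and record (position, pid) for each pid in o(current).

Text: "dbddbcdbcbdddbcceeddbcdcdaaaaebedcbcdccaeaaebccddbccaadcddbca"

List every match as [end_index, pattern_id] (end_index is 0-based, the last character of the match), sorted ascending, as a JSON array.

Build:
Trie nodes:
  n0 'ε': a→1 b→7 d→10
  n1 'a': a→2
  n2 'aa': d→5 e→3
  n3 'aae': b→4
  n4 'aaeb': ·  [P0 ends]
  n5 'aad': c→6
  n6 'aadc': ·  [P1 ends]
  n7 'b': a→14 e→8
  n8 'be': a→9
  n9 'bea': ·  [P2 ends]
  n10 'd': b→16 c→15 d→11
  n11 'dd': b→12
  n12 'ddb': c→13
  n13 'ddbc': ·  [P3 ends]
  n14 'ba': ·  [P4 ends]
  n15 'dc': ·  [P5 ends]
  n16 'db': c→17
  n17 'dbc': ·  [P6 ends]

BFS fail/out derivation:
  n1('a'): parent n0 fail=0; on 'a' 0 → fail=0;  out ∅∪∅=∅
  n7('b'): parent n0 fail=0; on 'b' 0 → fail=0;  out ∅∪∅=∅
  n10('d'): parent n0 fail=0; on 'd' 0 → fail=0;  out ∅∪∅=∅
  n2('aa'): parent n1 fail=0; on 'a' 0 → fail=1;  out ∅∪∅=∅
  n8('be'): parent n7 fail=0; on 'e' 0 → fail=0;  out ∅∪∅=∅
  n11('dd'): parent n10 fail=0; on 'd' 0 → fail=10;  out ∅∪∅=∅
  n14('ba'): parent n7 fail=0; on 'a' 0 → fail=1;  out {4}∪∅={4}
  n15('dc'): parent n10 fail=0; on 'c' 0 → fail=0;  out {5}∪∅={5}
  n16('db'): parent n10 fail=0; on 'b' 0 → fail=7;  out ∅∪∅=∅
  n3('aae'): parent n2 fail=1; on 'e' 1→0 → fail=0;  out ∅∪∅=∅
  n5('aad'): parent n2 fail=1; on 'd' 1→0 → fail=10;  out ∅∪∅=∅
  n9('bea'): parent n8 fail=0; on 'a' 0 → fail=1;  out {2}∪∅={2}
  n12('ddb'): parent n11 fail=10; on 'b' 10 → fail=16;  out ∅∪∅=∅
  n17('dbc'): parent n16 fail=7; on 'c' 7→0 → fail=0;  out {6}∪∅={6}
  n4('aaeb'): parent n3 fail=0; on 'b' 0 → fail=7;  out {0}∪∅={0}
  n6('aadc'): parent n5 fail=10; on 'c' 10 → fail=15;  out {1}∪{5}={1,5}
  n13('ddbc'): parent n12 fail=16; on 'c' 16 → fail=17;  out {3}∪{6}={3,6}

Run:
[0] read 'd'  n0⇒n10
[1] read 'b'  n10⇒n16
[2] read 'd'  n16⇒n10 ·f
[3] read 'd'  n10⇒n11
[4] read 'b'  n11⇒n12
[5] read 'c'  n12⇒n13  → match P3@[2:5],P6@[3:5]
[6] read 'd'  n13⇒n10 ·f
[7] read 'b'  n10⇒n16
[8] read 'c'  n16⇒n17  → match P6@[6:8]
[9] read 'b'  n17⇒n7 ·f
[10] read 'd'  n7⇒n10 ·f
[11] read 'd'  n10⇒n11
[12] read 'd'  n11⇒n11 ·f
[13] read 'b'  n11⇒n12
[14] read 'c'  n12⇒n13  → match P3@[11:14],P6@[12:14]
[15] read 'c'  n13⇒n0 ·f
[16] read 'e'  n0⇒n0
[17] read 'e'  n0⇒n0
[18] read 'd'  n0⇒n10
[19] read 'd'  n10⇒n11
[20] read 'b'  n11⇒n12
[21] read 'c'  n12⇒n13  → match P3@[18:21],P6@[19:21]
[22] read 'd'  n13⇒n10 ·f
[23] read 'c'  n10⇒n15  → match P5@[22:23]
[24] read 'd'  n15⇒n10 ·f
[25] read 'a'  n10⇒n1 ·f
[26] read 'a'  n1⇒n2
[27] read 'a'  n2⇒n2 ·f
[28] read 'a'  n2⇒n2 ·f
[29] read 'e'  n2⇒n3
[30] read 'b'  n3⇒n4  → match P0@[27:30]
[31] read 'e'  n4⇒n8 ·f
[32] read 'd'  n8⇒n10 ·f
[33] read 'c'  n10⇒n15  → match P5@[32:33]
[34] read 'b'  n15⇒n7 ·f
[35] read 'c'  n7⇒n0 ·f
[36] read 'd'  n0⇒n10
[37] read 'c'  n10⇒n15  → match P5@[36:37]
[38] read 'c'  n15⇒n0 ·f
[39] read 'a'  n0⇒n1
[40] read 'e'  n1⇒n0 ·f
[41] read 'a'  n0⇒n1
[42] read 'a'  n1⇒n2
[43] read 'e'  n2⇒n3
[44] read 'b'  n3⇒n4  → match P0@[41:44]
[45] read 'c'  n4⇒n0 ·f
[46] read 'c'  n0⇒n0
[47] read 'd'  n0⇒n10
[48] read 'd'  n10⇒n11
[49] read 'b'  n11⇒n12
[50] read 'c'  n12⇒n13  → match P3@[47:50],P6@[48:50]
[51] read 'c'  n13⇒n0 ·f
[52] read 'a'  n0⇒n1
[53] read 'a'  n1⇒n2
[54] read 'd'  n2⇒n5
[55] read 'c'  n5⇒n6  → match P1@[52:55],P5@[54:55]
[56] read 'd'  n6⇒n10 ·f
[57] read 'd'  n10⇒n11
[58] read 'b'  n11⇒n12
[59] read 'c'  n12⇒n13  → match P3@[56:59],P6@[57:59]
[60] read 'a'  n13⇒n1 ·f

All matches (sorted): [[5,3],[5,6],[8,6],[14,3],[14,6],[21,3],[21,6],[23,5],[30,0],[33,5],[37,5],[44,0],[50,3],[50,6],[55,1],[55,5],[59,3],[59,6]]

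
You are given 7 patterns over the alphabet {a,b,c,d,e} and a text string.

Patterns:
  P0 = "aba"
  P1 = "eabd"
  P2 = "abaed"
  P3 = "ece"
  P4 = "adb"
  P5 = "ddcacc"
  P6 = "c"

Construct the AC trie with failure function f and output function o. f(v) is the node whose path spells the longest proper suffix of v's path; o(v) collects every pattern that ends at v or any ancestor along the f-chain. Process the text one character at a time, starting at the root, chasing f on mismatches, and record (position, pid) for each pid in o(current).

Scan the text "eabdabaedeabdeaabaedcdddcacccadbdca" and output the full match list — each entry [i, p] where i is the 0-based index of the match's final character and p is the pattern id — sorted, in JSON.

Build:
Trie (insert patterns):
  n0 'ε': a→1 c→20 d→14 e→4
  n1 'a': b→2 d→12
  n2 'ab': a→3
  n3 'aba': e→8  [P0 ends]
  n4 'e': a→5 c→10
  n5 'ea': b→6
  n6 'eab': d→7
  n7 'eabd': ·  [P1 ends]
  n8 'abae': d→9
  n9 'abaed': ·  [P2 ends]
  n10 'ec': e→11
  n11 'ece': ·  [P3 ends]
  n12 'ad': b→13
  n13 'adb': ·  [P4 ends]
  n14 'd': d→15
  n15 'dd': c→16
  n16 'ddc': a→17
  n17 'ddca': c→18
  n18 'ddcac': c→19
  n19 'ddcacc': ·  [P5 ends]
  n20 'c': ·  [P6 ends]

BFS fail/out derivation:
  n1('a'): parent n0 fail=0; on 'a' 0 → fail=0;  out ∅∪∅=∅
  n4('e'): parent n0 fail=0; on 'e' 0 → fail=0;  out ∅∪∅=∅
  n14('d'): parent n0 fail=0; on 'd' 0 → fail=0;  out ∅∪∅=∅
  n20('c'): parent n0 fail=0; on 'c' 0 → fail=0;  out {6}∪∅={6}
  n2('ab'): parent n1 fail=0; on 'b' 0 → fail=0;  out ∅∪∅=∅
  n5('ea'): parent n4 fail=0; on 'a' 0 → fail=1;  out ∅∪∅=∅
  n10('ec'): parent n4 fail=0; on 'c' 0 → fail=20;  out ∅∪{6}={6}
  n12('ad'): parent n1 fail=0; on 'd' 0 → fail=14;  out ∅∪∅=∅
  n15('dd'): parent n14 fail=0; on 'd' 0 → fail=14;  out ∅∪∅=∅
  n3('aba'): parent n2 fail=0; on 'a' 0 → fail=1;  out {0}∪∅={0}
  n6('eab'): parent n5 fail=1; on 'b' 1 → fail=2;  out ∅∪∅=∅
  n11('ece'): parent n10 fail=20; on 'e' 20→0 → fail=4;  out {3}∪∅={3}
  n13('adb'): parent n12 fail=14; on 'b' 14→0 → fail=0;  out {4}∪∅={4}
  n16('ddc'): parent n15 fail=14; on 'c' 14→0 → fail=20;  out ∅∪{6}={6}
  n7('eabd'): parent n6 fail=2; on 'd' 2→0 → fail=14;  out {1}∪∅={1}
  n8('abae'): parent n3 fail=1; on 'e' 1→0 → fail=4;  out ∅∪∅=∅
  n17('ddca'): parent n16 fail=20; on 'a' 20→0 → fail=1;  out ∅∪∅=∅
  n9('abaed'): parent n8 fail=4; on 'd' 4→0 → fail=14;  out {2}∪∅={2}
  n18('ddcac'): parent n17 fail=1; on 'c' 1→0 → fail=20;  out ∅∪{6}={6}
  n19('ddcacc'): parent n18 fail=20; on 'c' 20→0 → fail=20;  out {5}∪{6}={5,6}

Run:
pos 0 'e': at 4
pos 1 'a': at 5
pos 2 'b': at 6
pos 3 'd': at 7  emit P1@[0:3]
pos 4 'a': at 1 (via fail)
pos 5 'b': at 2
pos 6 'a': at 3  emit P0@[4:6]
pos 7 'e': at 8
pos 8 'd': at 9  emit P2@[4:8]
pos 9 'e': at 4 (via fail)
pos 10 'a': at 5
pos 11 'b': at 6
pos 12 'd': at 7  emit P1@[9:12]
pos 13 'e': at 4 (via fail)
pos 14 'a': at 5
pos 15 'a': at 1 (via fail)
pos 16 'b': at 2
pos 17 'a': at 3  emit P0@[15:17]
pos 18 'e': at 8
pos 19 'd': at 9  emit P2@[15:19]
pos 20 'c': at 20 (via fail)  emit P6@[20:20]
pos 21 'd': at 14 (via fail)
pos 22 'd': at 15
pos 23 'd': at 15 (via fail)
pos 24 'c': at 16  emit P6@[24:24]
pos 25 'a': at 17
pos 26 'c': at 18  emit P6@[26:26]
pos 27 'c': at 19  emit P5@[22:27],P6@[27:27]
pos 28 'c': at 20 (via fail)  emit P6@[28:28]
pos 29 'a': at 1 (via fail)
pos 30 'd': at 12
pos 31 'b': at 13  emit P4@[29:31]
pos 32 'd': at 14 (via fail)
pos 33 'c': at 20 (via fail)  emit P6@[33:33]
pos 34 'a': at 1 (via fail)

All matches (sorted): [[3,1],[6,0],[8,2],[12,1],[17,0],[19,2],[20,6],[24,6],[26,6],[27,5],[27,6],[28,6],[31,4],[33,6]]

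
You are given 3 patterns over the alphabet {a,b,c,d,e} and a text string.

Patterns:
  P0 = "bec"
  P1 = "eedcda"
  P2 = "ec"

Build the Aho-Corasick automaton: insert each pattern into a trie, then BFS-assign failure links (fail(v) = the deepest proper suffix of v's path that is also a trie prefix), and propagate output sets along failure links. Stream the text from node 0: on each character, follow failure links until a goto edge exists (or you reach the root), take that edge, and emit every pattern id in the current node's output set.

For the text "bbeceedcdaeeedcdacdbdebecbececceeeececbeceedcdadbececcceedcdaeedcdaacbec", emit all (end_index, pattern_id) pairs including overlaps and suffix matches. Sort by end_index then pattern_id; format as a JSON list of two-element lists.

Construct AC machine:
Trie nodes:
  0='ε' goto b→1 e→4
  1='b' goto e→2
  2='be' goto c→3
  3='bec' goto ·  ←P0
  4='e' goto c→10 e→5
  5='ee' goto d→6
  6='eed' goto c→7
  7='eedc' goto d→8
  8='eedcd' goto a→9
  9='eedcda' goto ·  ←P1
  10='ec' goto ·  ←P2

BFS fail/out derivation:
  n1('b'): parent n0 fail=0; on 'b' 0 → fail=0;  out ∅∪∅=∅
  n4('e'): parent n0 fail=0; on 'e' 0 → fail=0;  out ∅∪∅=∅
  n2('be'): parent n1 fail=0; on 'e' 0 → fail=4;  out ∅∪∅=∅
  n5('ee'): parent n4 fail=0; on 'e' 0 → fail=4;  out ∅∪∅=∅
  n10('ec'): parent n4 fail=0; on 'c' 0 → fail=0;  out {2}∪∅={2}
  n3('bec'): parent n2 fail=4; on 'c' 4 → fail=10;  out {0}∪{2}={0,2}
  n6('eed'): parent n5 fail=4; on 'd' 4→0 → fail=0;  out ∅∪∅=∅
  n7('eedc'): parent n6 fail=0; on 'c' 0 → fail=0;  out ∅∪∅=∅
  n8('eedcd'): parent n7 fail=0; on 'd' 0 → fail=0;  out ∅∪∅=∅
  n9('eedcda'): parent n8 fail=0; on 'a' 0 → fail=0;  out {1}∪∅={1}

Text stream:
i=0 'b': node 0→1
i=1 'b': node 1→1 (via fail)
i=2 'e': node 1→2
i=3 'c': node 2→3  emit P0@[1:3],P2@[2:3]
i=4 'e': node 3→4 (via fail)
i=5 'e': node 4→5
i=6 'd': node 5→6
i=7 'c': node 6→7
i=8 'd': node 7→8
i=9 'a': node 8→9  emit P1@[4:9]
i=10 'e': node 9→4 (via fail)
i=11 'e': node 4→5
i=12 'e': node 5→5 (via fail)
i=13 'd': node 5→6
i=14 'c': node 6→7
i=15 'd': node 7→8
i=16 'a': node 8→9  emit P1@[11:16]
i=17 'c': node 9→0 (via fail)
i=18 'd': node 0→0
i=19 'b': node 0→1
i=20 'd': node 1→0 (via fail)
i=21 'e': node 0→4
i=22 'b': node 4→1 (via fail)
i=23 'e': node 1→2
i=24 'c': node 2→3  emit P0@[22:24],P2@[23:24]
i=25 'b': node 3→1 (via fail)
i=26 'e': node 1→2
i=27 'c': node 2→3  emit P0@[25:27],P2@[26:27]
i=28 'e': node 3→4 (via fail)
i=29 'c': node 4→10  emit P2@[28:29]
i=30 'c': node 10→0 (via fail)
i=31 'e': node 0→4
i=32 'e': node 4→5
i=33 'e': node 5→5 (via fail)
i=34 'e': node 5→5 (via fail)
i=35 'c': node 5→10 (via fail)  emit P2@[34:35]
i=36 'e': node 10→4 (via fail)
i=37 'c': node 4→10  emit P2@[36:37]
i=38 'b': node 10→1 (via fail)
i=39 'e': node 1→2
i=40 'c': node 2→3  emit P0@[38:40],P2@[39:40]
i=41 'e': node 3→4 (via fail)
i=42 'e': node 4→5
i=43 'd': node 5→6
i=44 'c': node 6→7
i=45 'd': node 7→8
i=46 'a': node 8→9  emit P1@[41:46]
i=47 'd': node 9→0 (via fail)
i=48 'b': node 0→1
i=49 'e': node 1→2
i=50 'c': node 2→3  emit P0@[48:50],P2@[49:50]
i=51 'e': node 3→4 (via fail)
i=52 'c': node 4→10  emit P2@[51:52]
i=53 'c': node 10→0 (via fail)
i=54 'c': node 0→0
i=55 'e': node 0→4
i=56 'e': node 4→5
i=57 'd': node 5→6
i=58 'c': node 6→7
i=59 'd': node 7→8
i=60 'a': node 8→9  emit P1@[55:60]
i=61 'e': node 9→4 (via fail)
i=62 'e': node 4→5
i=63 'd': node 5→6
i=64 'c': node 6→7
i=65 'd': node 7→8
i=66 'a': node 8→9  emit P1@[61:66]
i=67 'a': node 9→0 (via fail)
i=68 'c': node 0→0
i=69 'b': node 0→1
i=70 'e': node 1→2
i=71 'c': node 2→3  emit P0@[69:71],P2@[70:71]

Result: [[3,0],[3,2],[9,1],[16,1],[24,0],[24,2],[27,0],[27,2],[29,2],[35,2],[37,2],[40,0],[40,2],[46,1],[50,0],[50,2],[52,2],[60,1],[66,1],[71,0],[71,2]]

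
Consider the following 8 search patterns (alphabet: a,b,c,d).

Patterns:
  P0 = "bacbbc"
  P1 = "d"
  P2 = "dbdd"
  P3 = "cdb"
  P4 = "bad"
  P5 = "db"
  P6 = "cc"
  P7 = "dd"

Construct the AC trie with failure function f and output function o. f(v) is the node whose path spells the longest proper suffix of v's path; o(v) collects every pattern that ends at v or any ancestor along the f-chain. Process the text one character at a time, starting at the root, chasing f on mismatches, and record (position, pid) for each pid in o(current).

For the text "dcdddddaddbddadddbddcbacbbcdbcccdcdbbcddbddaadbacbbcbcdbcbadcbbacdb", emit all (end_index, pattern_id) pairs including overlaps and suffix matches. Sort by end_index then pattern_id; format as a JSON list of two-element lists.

Build:
Trie (insert patterns):
  n0 'ε': b→1 c→11 d→7
  n1 'b': a→2
  n2 'ba': c→3 d→14
  n3 'bac': b→4
  n4 'bacb': b→5
  n5 'bacbb': c→6
  n6 'bacbbc': ·  [P0 ends]
  n7 'd': b→8 d→16  [P1 ends]
  n8 'db': d→9  [P5 ends]
  n9 'dbd': d→10
  n10 'dbdd': ·  [P2 ends]
  n11 'c': c→15 d→12
  n12 'cd': b→13
  n13 'cdb': ·  [P3 ends]
  n14 'bad': ·  [P4 ends]
  n15 'cc': ·  [P6 ends]
  n16 'dd': ·  [P7 ends]

Failure links (BFS by depth):
  fail(1) 'b': from fail(0)=0 chase 'b': 0 ⇒ 0;  out=∅∪out(0)=∅
  fail(7) 'd': from fail(0)=0 chase 'd': 0 ⇒ 0;  out={1}∪out(0)={1}
  fail(11) 'c': from fail(0)=0 chase 'c': 0 ⇒ 0;  out=∅∪out(0)=∅
  fail(2) 'ba': from fail(1)=0 chase 'a': 0 ⇒ 0;  out=∅∪out(0)=∅
  fail(8) 'db': from fail(7)=0 chase 'b': 0 ⇒ 1;  out={5}∪out(1)={5}
  fail(12) 'cd': from fail(11)=0 chase 'd': 0 ⇒ 7;  out=∅∪out(7)={1}
  fail(15) 'cc': from fail(11)=0 chase 'c': 0 ⇒ 11;  out={6}∪out(11)={6}
  fail(16) 'dd': from fail(7)=0 chase 'd': 0 ⇒ 7;  out={7}∪out(7)={1,7}
  fail(3) 'bac': from fail(2)=0 chase 'c': 0 ⇒ 11;  out=∅∪out(11)=∅
  fail(9) 'dbd': from fail(8)=1 chase 'd': 1→0 ⇒ 7;  out=∅∪out(7)={1}
  fail(13) 'cdb': from fail(12)=7 chase 'b': 7 ⇒ 8;  out={3}∪out(8)={3,5}
  fail(14) 'bad': from fail(2)=0 chase 'd': 0 ⇒ 7;  out={4}∪out(7)={1,4}
  fail(4) 'bacb': from fail(3)=11 chase 'b': 11→0 ⇒ 1;  out=∅∪out(1)=∅
  fail(10) 'dbdd': from fail(9)=7 chase 'd': 7 ⇒ 16;  out={2}∪out(16)={1,2,7}
  fail(5) 'bacbb': from fail(4)=1 chase 'b': 1→0 ⇒ 1;  out=∅∪out(1)=∅
  fail(6) 'bacbbc': from fail(5)=1 chase 'c': 1→0 ⇒ 11;  out={0}∪out(11)={0}

Run:
i=0 'd': node 0→7  emit P1@[0:0]
i=1 'c': node 7→11 (fail-walked)
i=2 'd': node 11→12  emit P1@[2:2]
i=3 'd': node 12→16 (fail-walked)  emit P1@[3:3],P7@[2:3]
i=4 'd': node 16→16 (fail-walked)  emit P1@[4:4],P7@[3:4]
i=5 'd': node 16→16 (fail-walked)  emit P1@[5:5],P7@[4:5]
i=6 'd': node 16→16 (fail-walked)  emit P1@[6:6],P7@[5:6]
i=7 'a': node 16→0 (fail-walked)
i=8 'd': node 0→7  emit P1@[8:8]
i=9 'd': node 7→16  emit P1@[9:9],P7@[8:9]
i=10 'b': node 16→8 (fail-walked)  emit P5@[9:10]
i=11 'd': node 8→9  emit P1@[11:11]
i=12 'd': node 9→10  emit P1@[12:12],P2@[9:12],P7@[11:12]
i=13 'a': node 10→0 (fail-walked)
i=14 'd': node 0→7  emit P1@[14:14]
i=15 'd': node 7→16  emit P1@[15:15],P7@[14:15]
i=16 'd': node 16→16 (fail-walked)  emit P1@[16:16],P7@[15:16]
i=17 'b': node 16→8 (fail-walked)  emit P5@[16:17]
i=18 'd': node 8→9  emit P1@[18:18]
i=19 'd': node 9→10  emit P1@[19:19],P2@[16:19],P7@[18:19]
i=20 'c': node 10→11 (fail-walked)
i=21 'b': node 11→1 (fail-walked)
i=22 'a': node 1→2
i=23 'c': node 2→3
i=24 'b': node 3→4
i=25 'b': node 4→5
i=26 'c': node 5→6  emit P0@[21:26]
i=27 'd': node 6→12 (fail-walked)  emit P1@[27:27]
i=28 'b': node 12→13  emit P3@[26:28],P5@[27:28]
i=29 'c': node 13→11 (fail-walked)
i=30 'c': node 11→15  emit P6@[29:30]
i=31 'c': node 15→15 (fail-walked)  emit P6@[30:31]
i=32 'd': node 15→12 (fail-walked)  emit P1@[32:32]
i=33 'c': node 12→11 (fail-walked)
i=34 'd': node 11→12  emit P1@[34:34]
i=35 'b': node 12→13  emit P3@[33:35],P5@[34:35]
i=36 'b': node 13→1 (fail-walked)
i=37 'c': node 1→11 (fail-walked)
i=38 'd': node 11→12  emit P1@[38:38]
i=39 'd': node 12→16 (fail-walked)  emit P1@[39:39],P7@[38:39]
i=40 'b': node 16→8 (fail-walked)  emit P5@[39:40]
i=41 'd': node 8→9  emit P1@[41:41]
i=42 'd': node 9→10  emit P1@[42:42],P2@[39:42],P7@[41:42]
i=43 'a': node 10→0 (fail-walked)
i=44 'a': node 0→0
i=45 'd': node 0→7  emit P1@[45:45]
i=46 'b': node 7→8  emit P5@[45:46]
i=47 'a': node 8→2 (fail-walked)
i=48 'c': node 2→3
i=49 'b': node 3→4
i=50 'b': node 4→5
i=51 'c': node 5→6  emit P0@[46:51]
i=52 'b': node 6→1 (fail-walked)
i=53 'c': node 1→11 (fail-walked)
i=54 'd': node 11→12  emit P1@[54:54]
i=55 'b': node 12→13  emit P3@[53:55],P5@[54:55]
i=56 'c': node 13→11 (fail-walked)
i=57 'b': node 11→1 (fail-walked)
i=58 'a': node 1→2
i=59 'd': node 2→14  emit P1@[59:59],P4@[57:59]
i=60 'c': node 14→11 (fail-walked)
i=61 'b': node 11→1 (fail-walked)
i=62 'b': node 1→1 (fail-walked)
i=63 'a': node 1→2
i=64 'c': node 2→3
i=65 'd': node 3→12 (fail-walked)  emit P1@[65:65]
i=66 'b': node 12→13  emit P3@[64:66],P5@[65:66]

All matches (sorted): [[0,1],[2,1],[3,1],[3,7],[4,1],[4,7],[5,1],[5,7],[6,1],[6,7],[8,1],[9,1],[9,7],[10,5],[11,1],[12,1],[12,2],[12,7],[14,1],[15,1],[15,7],[16,1],[16,7],[17,5],[18,1],[19,1],[19,2],[19,7],[26,0],[27,1],[28,3],[28,5],[30,6],[31,6],[32,1],[34,1],[35,3],[35,5],[38,1],[39,1],[39,7],[40,5],[41,1],[42,1],[42,2],[42,7],[45,1],[46,5],[51,0],[54,1],[55,3],[55,5],[59,1],[59,4],[65,1],[66,3],[66,5]]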